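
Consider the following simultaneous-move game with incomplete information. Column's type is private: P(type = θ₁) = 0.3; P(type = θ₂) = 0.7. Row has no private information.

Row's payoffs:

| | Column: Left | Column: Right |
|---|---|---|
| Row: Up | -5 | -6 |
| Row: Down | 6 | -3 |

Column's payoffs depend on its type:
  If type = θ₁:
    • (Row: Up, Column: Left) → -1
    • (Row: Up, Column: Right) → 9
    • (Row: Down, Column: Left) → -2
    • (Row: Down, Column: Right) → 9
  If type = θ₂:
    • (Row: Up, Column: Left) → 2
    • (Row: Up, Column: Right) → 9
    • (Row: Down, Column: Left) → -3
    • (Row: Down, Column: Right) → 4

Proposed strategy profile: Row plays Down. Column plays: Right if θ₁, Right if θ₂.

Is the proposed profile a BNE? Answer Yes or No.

Row plays Down: E[Down] = 0.3·(-3) + 0.7·(-3) = -3; E[Up] = -6. Best-responding. ✓
Column (type θ₁), facing Down: Left gives -2, Right gives 9. Proposed Right is best. ✓
Column (type θ₂), facing Down: Left gives -3, Right gives 4. Proposed Right is best. ✓

Yes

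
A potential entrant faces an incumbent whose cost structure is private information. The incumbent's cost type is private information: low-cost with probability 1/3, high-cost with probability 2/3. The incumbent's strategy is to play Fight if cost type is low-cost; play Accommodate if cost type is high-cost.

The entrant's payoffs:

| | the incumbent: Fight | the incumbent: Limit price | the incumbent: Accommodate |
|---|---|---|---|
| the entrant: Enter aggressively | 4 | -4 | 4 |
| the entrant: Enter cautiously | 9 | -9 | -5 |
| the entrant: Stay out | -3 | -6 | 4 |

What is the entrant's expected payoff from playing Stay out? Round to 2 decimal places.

E[Stay out] = 1/3·(-3) + 2/3·4 = (-1) + 8/3 = 5/3

1.67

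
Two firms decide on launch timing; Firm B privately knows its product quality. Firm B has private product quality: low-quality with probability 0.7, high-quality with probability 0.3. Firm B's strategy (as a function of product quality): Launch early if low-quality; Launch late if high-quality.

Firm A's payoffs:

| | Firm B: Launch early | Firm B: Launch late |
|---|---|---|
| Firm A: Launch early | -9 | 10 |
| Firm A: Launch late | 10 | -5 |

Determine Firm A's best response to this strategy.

Launch late

E[Launch early] = 0.7·(-9) + 0.3·(10) = -3.3
E[Launch late] = 0.7·(10) + 0.3·(-5) = 5.5
Best response: Launch late (5.5 is the largest).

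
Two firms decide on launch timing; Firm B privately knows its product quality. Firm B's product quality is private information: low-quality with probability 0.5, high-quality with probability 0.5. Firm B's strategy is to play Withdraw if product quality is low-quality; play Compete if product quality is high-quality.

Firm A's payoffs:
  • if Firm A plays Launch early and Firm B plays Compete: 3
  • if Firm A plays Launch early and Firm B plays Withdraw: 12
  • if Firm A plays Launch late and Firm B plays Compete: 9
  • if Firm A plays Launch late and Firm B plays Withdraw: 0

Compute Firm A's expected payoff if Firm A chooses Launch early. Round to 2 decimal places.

E[Launch early] = 0.5·12 + 0.5·3 = 6 + 1.5 = 7.5

7.50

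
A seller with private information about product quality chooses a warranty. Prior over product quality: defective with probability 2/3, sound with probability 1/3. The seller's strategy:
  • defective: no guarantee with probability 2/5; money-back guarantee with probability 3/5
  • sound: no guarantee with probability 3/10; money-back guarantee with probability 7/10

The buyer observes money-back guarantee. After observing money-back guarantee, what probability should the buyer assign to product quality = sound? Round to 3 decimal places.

0.368

P(money-back guarantee) = (2/3)·(3/5) + (1/3)·(7/10) = 19/30
P(sound | money-back guarantee) = ((1/3)·(7/10)) / (19/30) = (7/30) / (19/30) = 7/19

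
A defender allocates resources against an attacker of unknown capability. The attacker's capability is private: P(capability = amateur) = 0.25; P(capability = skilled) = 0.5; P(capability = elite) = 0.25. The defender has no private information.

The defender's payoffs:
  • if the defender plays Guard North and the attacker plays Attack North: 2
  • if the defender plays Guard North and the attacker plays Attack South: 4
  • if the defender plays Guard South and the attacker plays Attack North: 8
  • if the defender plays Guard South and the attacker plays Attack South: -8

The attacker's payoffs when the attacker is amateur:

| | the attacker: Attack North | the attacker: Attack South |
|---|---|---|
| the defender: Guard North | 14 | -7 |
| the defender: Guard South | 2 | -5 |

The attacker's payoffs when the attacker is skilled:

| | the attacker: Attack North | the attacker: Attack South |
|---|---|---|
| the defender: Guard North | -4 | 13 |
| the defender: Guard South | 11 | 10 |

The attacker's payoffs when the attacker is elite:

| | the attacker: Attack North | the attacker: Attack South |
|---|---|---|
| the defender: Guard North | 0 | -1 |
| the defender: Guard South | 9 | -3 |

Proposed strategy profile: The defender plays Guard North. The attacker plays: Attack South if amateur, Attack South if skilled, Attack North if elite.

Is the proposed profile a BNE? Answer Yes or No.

No

The defender plays Guard North: E[Guard North] = 0.25·(4) + 0.5·(4) + 0.25·(2) = 3.5; E[Guard South] = -4. Best-responding. ✓
The attacker (capability amateur), facing Guard North: Attack North gives 14, Attack South gives -7. Proposed Attack South is not best — profitable deviation exists. ✗
The attacker (capability skilled), facing Guard North: Attack North gives -4, Attack South gives 13. Proposed Attack South is best. ✓
The attacker (capability elite), facing Guard North: Attack North gives 0, Attack South gives -1. Proposed Attack North is best. ✓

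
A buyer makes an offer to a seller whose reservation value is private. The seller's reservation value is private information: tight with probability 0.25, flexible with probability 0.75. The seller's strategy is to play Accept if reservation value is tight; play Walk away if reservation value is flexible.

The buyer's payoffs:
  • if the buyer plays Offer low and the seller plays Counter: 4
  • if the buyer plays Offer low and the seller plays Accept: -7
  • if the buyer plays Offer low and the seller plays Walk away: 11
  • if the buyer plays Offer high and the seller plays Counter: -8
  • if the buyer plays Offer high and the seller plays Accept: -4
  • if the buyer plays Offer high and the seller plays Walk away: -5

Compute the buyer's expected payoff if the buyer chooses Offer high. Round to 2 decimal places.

-4.75

E[Offer high] = 0.25·(-4) + 0.75·(-5) = (-1) + (-3.75) = -4.75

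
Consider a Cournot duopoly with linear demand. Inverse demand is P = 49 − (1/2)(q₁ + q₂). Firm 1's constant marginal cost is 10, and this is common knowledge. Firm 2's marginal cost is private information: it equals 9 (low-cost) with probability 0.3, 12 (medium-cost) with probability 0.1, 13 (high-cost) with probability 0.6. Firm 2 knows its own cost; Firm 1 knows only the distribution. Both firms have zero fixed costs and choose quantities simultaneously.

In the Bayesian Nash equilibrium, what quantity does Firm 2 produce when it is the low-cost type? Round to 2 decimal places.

26.43

Each type of Firm 2 best-responds to q₁; Firm 1 best-responds to the expected q₂ over Firm 2's types.
Firm 2 with cost c maximizes (49 − (1/2)(q₁+q₂) − c)·q₂, giving q₂(c) = (49 − c − (1/2)q₁).
E[c₂] = 0.3·9 + 0.1·12 + 0.6·13 = 11.7
Firm 1's FOC against E[q₂] yields q₁ = (49 − 2·10 + E[c₂])/(3/2) = (49 − 20 + 11.7)/(3/2) = 27.1333.
q₂(low-cost) = (49 − 9 − (1/2)·27.1333) = 26.4333.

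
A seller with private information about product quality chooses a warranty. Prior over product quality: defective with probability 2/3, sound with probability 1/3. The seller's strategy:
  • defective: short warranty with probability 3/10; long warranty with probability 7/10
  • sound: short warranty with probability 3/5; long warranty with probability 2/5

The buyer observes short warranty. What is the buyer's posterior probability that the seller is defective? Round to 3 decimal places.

0.500

P(short warranty) = (2/3)·(3/10) + (1/3)·(3/5) = 2/5
P(defective | short warranty) = ((2/3)·(3/10)) / (2/5) = (1/5) / (2/5) = 1/2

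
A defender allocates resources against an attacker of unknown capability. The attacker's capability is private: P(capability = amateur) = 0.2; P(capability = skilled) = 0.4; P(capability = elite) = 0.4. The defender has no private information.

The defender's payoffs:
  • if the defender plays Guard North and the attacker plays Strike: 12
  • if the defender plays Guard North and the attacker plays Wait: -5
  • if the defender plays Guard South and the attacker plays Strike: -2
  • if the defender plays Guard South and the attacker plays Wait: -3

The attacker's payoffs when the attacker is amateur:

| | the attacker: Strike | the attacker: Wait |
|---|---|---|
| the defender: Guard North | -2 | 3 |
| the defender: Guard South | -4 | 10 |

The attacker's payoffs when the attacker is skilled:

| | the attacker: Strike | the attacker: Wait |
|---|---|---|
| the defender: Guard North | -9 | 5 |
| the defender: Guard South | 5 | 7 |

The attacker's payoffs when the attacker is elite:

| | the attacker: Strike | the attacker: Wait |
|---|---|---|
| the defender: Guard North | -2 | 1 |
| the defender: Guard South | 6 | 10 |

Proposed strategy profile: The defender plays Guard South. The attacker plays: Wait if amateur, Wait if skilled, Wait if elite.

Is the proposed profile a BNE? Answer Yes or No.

The defender plays Guard South: E[Guard South] = 0.2·(-3) + 0.4·(-3) + 0.4·(-3) = -3; E[Guard North] = -5. Best-responding. ✓
The attacker (capability amateur), facing Guard South: Strike gives -4, Wait gives 10. Proposed Wait is best. ✓
The attacker (capability skilled), facing Guard South: Strike gives 5, Wait gives 7. Proposed Wait is best. ✓
The attacker (capability elite), facing Guard South: Strike gives 6, Wait gives 10. Proposed Wait is best. ✓

Yes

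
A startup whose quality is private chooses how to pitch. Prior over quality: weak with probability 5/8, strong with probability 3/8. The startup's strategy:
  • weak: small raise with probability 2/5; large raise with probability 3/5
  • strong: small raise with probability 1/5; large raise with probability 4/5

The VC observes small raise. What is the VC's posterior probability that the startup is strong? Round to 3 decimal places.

Apply Bayes' rule using the sender's strategy as the likelihood.
P(small raise) = (5/8)·(2/5) + (3/8)·(1/5) = 13/40
P(strong | small raise) = ((3/8)·(1/5)) / (13/40) = (3/40) / (13/40) = 3/13

0.231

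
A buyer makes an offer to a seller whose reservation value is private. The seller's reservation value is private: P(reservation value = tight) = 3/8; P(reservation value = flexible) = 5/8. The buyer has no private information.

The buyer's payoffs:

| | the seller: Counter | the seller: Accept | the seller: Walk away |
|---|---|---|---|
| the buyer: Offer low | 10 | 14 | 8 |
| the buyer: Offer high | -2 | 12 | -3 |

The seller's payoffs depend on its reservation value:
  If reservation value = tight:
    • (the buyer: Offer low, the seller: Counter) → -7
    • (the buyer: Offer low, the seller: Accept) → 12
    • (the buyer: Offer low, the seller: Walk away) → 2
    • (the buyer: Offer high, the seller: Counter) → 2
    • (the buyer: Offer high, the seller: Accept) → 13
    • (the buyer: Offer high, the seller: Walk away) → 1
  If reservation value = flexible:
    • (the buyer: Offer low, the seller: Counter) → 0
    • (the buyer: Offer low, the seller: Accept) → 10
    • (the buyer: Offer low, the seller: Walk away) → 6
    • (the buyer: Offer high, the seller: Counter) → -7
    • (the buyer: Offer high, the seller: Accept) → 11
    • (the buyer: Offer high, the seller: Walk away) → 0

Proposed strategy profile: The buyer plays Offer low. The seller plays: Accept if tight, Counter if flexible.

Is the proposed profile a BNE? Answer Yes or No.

No

A profile is a BNE iff every type of every player is best-responding given beliefs about the other side.
The buyer plays Offer low: E[Offer low] = 3/8·(14) + 5/8·(10) = 23/2; E[Offer high] = 13/4. Best-responding. ✓
The seller (reservation value tight), facing Offer low: Counter gives -7, Accept gives 12, Walk away gives 2. Proposed Accept is best. ✓
The seller (reservation value flexible), facing Offer low: Counter gives 0, Accept gives 10, Walk away gives 6. Proposed Counter is not best — profitable deviation exists. ✗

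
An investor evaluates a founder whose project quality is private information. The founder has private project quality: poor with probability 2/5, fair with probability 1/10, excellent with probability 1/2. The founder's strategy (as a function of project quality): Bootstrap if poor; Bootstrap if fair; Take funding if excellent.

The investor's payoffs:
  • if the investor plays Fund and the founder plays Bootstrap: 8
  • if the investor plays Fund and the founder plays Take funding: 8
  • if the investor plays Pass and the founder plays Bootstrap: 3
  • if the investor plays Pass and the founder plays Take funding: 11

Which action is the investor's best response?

E[Fund] = 2/5·(8) + 1/10·(8) + 1/2·(8) = 8
E[Pass] = 2/5·(3) + 1/10·(3) + 1/2·(11) = 7
Best response: Fund (8 is the largest).

Fund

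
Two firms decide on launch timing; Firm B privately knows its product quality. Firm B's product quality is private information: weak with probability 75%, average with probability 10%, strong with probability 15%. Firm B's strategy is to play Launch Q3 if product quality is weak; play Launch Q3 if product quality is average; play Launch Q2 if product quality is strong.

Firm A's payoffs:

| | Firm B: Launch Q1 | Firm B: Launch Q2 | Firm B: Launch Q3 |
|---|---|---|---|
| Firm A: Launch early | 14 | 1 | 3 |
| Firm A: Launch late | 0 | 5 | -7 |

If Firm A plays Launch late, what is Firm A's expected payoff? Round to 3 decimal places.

-5.200

E[Launch late] = 0.75·(-7) + 0.1·(-7) + 0.15·5 = (-5.25) + (-0.7) + 0.75 = -5.2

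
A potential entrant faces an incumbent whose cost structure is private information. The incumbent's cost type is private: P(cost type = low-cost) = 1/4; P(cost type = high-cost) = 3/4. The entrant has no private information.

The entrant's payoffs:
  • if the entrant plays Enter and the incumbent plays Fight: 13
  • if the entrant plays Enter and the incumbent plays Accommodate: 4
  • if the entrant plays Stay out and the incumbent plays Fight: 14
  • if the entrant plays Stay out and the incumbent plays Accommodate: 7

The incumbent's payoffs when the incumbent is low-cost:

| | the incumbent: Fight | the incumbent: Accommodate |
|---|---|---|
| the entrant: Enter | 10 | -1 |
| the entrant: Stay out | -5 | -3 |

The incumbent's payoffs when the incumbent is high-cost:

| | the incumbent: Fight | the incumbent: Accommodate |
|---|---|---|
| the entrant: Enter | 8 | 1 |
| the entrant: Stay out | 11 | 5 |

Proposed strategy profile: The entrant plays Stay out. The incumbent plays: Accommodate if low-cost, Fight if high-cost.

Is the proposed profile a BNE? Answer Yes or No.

Yes

A profile is a BNE iff every type of every player is best-responding given beliefs about the other side.
The entrant plays Stay out: E[Stay out] = 1/4·(7) + 3/4·(14) = 49/4; E[Enter] = 43/4. Best-responding. ✓
The incumbent (cost type low-cost), facing Stay out: Fight gives -5, Accommodate gives -3. Proposed Accommodate is best. ✓
The incumbent (cost type high-cost), facing Stay out: Fight gives 11, Accommodate gives 5. Proposed Fight is best. ✓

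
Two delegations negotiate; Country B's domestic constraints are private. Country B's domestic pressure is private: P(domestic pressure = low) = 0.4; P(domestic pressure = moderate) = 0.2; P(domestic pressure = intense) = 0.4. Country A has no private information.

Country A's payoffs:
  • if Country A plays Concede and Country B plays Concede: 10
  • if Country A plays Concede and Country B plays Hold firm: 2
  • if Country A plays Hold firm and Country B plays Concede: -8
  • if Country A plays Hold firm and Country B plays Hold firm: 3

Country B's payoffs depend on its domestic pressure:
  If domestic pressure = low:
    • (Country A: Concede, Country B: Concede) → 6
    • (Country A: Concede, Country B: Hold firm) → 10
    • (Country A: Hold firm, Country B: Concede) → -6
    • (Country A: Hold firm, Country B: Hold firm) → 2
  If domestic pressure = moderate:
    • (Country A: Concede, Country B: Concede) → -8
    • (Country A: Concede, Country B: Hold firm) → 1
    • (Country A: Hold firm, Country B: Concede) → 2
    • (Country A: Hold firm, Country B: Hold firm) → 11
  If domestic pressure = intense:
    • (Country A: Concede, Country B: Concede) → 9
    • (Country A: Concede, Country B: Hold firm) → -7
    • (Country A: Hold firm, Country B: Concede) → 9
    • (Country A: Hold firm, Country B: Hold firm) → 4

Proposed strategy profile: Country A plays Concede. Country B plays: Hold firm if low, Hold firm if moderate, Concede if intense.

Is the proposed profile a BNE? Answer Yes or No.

Yes

Country A plays Concede: E[Concede] = 0.4·(2) + 0.2·(2) + 0.4·(10) = 5.2; E[Hold firm] = -1.4. Best-responding. ✓
Country B (domestic pressure low), facing Concede: Concede gives 6, Hold firm gives 10. Proposed Hold firm is best. ✓
Country B (domestic pressure moderate), facing Concede: Concede gives -8, Hold firm gives 1. Proposed Hold firm is best. ✓
Country B (domestic pressure intense), facing Concede: Concede gives 9, Hold firm gives -7. Proposed Concede is best. ✓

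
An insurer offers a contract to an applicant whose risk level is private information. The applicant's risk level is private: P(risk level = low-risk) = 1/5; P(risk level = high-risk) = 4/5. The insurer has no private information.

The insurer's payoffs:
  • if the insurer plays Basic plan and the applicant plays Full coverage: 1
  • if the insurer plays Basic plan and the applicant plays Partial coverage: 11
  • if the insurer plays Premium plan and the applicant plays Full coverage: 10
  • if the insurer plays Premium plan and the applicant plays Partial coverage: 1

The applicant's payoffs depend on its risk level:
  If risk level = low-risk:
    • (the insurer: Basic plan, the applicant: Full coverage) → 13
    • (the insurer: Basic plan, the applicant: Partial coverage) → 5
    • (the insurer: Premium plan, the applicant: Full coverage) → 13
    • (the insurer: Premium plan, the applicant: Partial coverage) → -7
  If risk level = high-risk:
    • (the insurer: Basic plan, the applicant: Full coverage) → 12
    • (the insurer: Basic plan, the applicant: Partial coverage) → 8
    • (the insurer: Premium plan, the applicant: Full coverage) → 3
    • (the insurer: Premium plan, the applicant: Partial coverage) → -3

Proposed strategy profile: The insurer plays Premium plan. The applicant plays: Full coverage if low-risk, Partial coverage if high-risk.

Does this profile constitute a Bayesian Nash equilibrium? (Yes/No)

No

The insurer plays Premium plan: E[Premium plan] = 1/5·(10) + 4/5·(1) = 14/5; E[Basic plan] = 9. Not best-responding. ✗
The applicant (risk level low-risk), facing Premium plan: Full coverage gives 13, Partial coverage gives -7. Proposed Full coverage is best. ✓
The applicant (risk level high-risk), facing Premium plan: Full coverage gives 3, Partial coverage gives -3. Proposed Partial coverage is not best — profitable deviation exists. ✗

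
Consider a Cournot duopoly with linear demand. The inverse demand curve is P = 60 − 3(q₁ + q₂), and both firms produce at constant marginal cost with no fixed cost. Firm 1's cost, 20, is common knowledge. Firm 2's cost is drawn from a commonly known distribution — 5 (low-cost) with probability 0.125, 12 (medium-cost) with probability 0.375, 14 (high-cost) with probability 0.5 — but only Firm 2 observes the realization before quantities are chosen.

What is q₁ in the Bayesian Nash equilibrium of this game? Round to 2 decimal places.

3.57

Firm 2 with cost c maximizes (60 − 3(q₁+q₂) − c)·q₂, giving q₂(c) = (60 − c − 3q₁)/6.
E[c₂] = 0.125·5 + 0.375·12 + 0.5·14 = 12.125
Firm 1's FOC against E[q₂] yields q₁ = (60 − 2·20 + E[c₂])/9 = (60 − 40 + 12.125)/9 = 3.56944.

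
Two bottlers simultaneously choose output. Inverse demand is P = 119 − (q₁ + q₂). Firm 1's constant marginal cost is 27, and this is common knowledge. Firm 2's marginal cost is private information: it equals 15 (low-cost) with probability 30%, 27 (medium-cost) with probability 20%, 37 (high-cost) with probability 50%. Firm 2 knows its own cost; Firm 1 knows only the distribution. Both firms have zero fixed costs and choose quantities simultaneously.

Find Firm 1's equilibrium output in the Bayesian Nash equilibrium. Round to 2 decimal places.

Type-c best response for Firm 2: q₂(c) = (119 − c)/2 − q₁/2.
Firm 1 maximizes expected profit; its first-order condition is 119 − 2q₁ − E[q₂] − 27 = 0.
Substituting E[q₂] and solving: E[c₂] = 28.4, so q₁ = (119 − 2·27 + 28.4)/3 = 31.1333.

31.13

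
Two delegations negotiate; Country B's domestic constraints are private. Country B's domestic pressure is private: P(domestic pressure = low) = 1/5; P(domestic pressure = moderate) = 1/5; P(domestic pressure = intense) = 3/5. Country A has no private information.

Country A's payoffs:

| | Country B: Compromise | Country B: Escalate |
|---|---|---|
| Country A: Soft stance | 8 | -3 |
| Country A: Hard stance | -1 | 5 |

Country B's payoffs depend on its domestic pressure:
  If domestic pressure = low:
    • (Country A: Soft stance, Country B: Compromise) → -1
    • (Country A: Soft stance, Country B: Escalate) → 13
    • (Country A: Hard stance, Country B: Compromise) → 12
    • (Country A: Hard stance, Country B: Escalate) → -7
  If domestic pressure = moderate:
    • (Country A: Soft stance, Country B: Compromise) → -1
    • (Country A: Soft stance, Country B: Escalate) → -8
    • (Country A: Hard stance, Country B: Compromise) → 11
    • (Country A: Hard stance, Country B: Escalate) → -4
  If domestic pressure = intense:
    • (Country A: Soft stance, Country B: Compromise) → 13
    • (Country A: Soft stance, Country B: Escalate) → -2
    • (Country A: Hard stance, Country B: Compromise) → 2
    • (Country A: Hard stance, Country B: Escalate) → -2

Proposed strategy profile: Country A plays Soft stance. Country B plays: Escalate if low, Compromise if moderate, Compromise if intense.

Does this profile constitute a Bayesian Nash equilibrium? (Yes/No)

Yes

Country A plays Soft stance: E[Soft stance] = 1/5·(-3) + 1/5·(8) + 3/5·(8) = 29/5; E[Hard stance] = 1/5. Best-responding. ✓
Country B (domestic pressure low), facing Soft stance: Compromise gives -1, Escalate gives 13. Proposed Escalate is best. ✓
Country B (domestic pressure moderate), facing Soft stance: Compromise gives -1, Escalate gives -8. Proposed Compromise is best. ✓
Country B (domestic pressure intense), facing Soft stance: Compromise gives 13, Escalate gives -2. Proposed Compromise is best. ✓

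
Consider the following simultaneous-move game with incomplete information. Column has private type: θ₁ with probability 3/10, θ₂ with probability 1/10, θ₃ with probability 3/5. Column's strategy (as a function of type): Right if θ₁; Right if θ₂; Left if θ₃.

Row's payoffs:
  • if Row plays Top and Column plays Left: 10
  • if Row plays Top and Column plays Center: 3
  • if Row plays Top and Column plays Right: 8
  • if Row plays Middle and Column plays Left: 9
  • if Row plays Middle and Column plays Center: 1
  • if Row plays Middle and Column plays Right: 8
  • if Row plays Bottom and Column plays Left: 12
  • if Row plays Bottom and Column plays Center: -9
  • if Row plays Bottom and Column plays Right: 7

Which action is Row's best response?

Bottom

E[Top] = 3/10·(8) + 1/10·(8) + 3/5·(10) = 46/5
E[Middle] = 3/10·(8) + 1/10·(8) + 3/5·(9) = 43/5
E[Bottom] = 3/10·(7) + 1/10·(7) + 3/5·(12) = 10
Best response: Bottom (10 is the largest).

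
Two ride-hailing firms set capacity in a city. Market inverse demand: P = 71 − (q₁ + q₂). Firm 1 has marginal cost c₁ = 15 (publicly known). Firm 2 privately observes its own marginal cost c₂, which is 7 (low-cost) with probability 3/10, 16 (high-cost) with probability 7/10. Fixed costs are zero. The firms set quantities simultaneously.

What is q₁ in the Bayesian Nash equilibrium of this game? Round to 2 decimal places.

Each type of Firm 2 best-responds to q₁; Firm 1 best-responds to the expected q₂ over Firm 2's types.
Firm 2 with cost c maximizes (71 − (q₁+q₂) − c)·q₂, giving q₂(c) = (71 − c − q₁)/2.
E[c₂] = 3/10·7 + 7/10·16 = 13.3
Firm 1's FOC against E[q₂] yields q₁ = (71 − 2·15 + E[c₂])/3 = (71 − 30 + 13.3)/3 = 18.1.

18.10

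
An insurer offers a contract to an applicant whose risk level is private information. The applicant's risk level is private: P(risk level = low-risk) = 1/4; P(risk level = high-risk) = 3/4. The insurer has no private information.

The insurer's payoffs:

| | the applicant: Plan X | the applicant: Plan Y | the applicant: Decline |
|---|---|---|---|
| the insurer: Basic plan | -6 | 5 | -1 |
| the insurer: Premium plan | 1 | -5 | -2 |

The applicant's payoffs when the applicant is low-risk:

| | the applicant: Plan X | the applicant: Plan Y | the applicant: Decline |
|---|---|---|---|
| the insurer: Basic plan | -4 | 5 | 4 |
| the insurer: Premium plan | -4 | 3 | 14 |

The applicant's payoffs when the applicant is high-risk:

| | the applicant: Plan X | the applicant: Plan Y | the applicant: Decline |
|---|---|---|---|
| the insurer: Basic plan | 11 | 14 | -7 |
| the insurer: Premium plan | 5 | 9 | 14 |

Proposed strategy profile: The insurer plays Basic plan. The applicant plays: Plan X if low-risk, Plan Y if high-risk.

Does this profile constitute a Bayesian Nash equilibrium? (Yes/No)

A profile is a BNE iff every type of every player is best-responding given beliefs about the other side.
The insurer plays Basic plan: E[Basic plan] = 1/4·(-6) + 3/4·(5) = 9/4; E[Premium plan] = -7/2. Best-responding. ✓
The applicant (risk level low-risk), facing Basic plan: Plan X gives -4, Plan Y gives 5, Decline gives 4. Proposed Plan X is not best — profitable deviation exists. ✗
The applicant (risk level high-risk), facing Basic plan: Plan X gives 11, Plan Y gives 14, Decline gives -7. Proposed Plan Y is best. ✓

No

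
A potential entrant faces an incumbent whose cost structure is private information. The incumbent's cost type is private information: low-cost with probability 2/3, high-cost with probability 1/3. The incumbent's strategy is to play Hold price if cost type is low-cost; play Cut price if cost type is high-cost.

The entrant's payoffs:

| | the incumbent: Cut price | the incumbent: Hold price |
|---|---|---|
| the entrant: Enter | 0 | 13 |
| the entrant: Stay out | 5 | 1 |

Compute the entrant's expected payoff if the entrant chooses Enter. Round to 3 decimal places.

8.667

Take the expectation over the incumbent's cost type, weighting each type's action by its prior probability.
E[Enter] = 2/3·13 + 1/3·0 = 26/3 + 0 = 26/3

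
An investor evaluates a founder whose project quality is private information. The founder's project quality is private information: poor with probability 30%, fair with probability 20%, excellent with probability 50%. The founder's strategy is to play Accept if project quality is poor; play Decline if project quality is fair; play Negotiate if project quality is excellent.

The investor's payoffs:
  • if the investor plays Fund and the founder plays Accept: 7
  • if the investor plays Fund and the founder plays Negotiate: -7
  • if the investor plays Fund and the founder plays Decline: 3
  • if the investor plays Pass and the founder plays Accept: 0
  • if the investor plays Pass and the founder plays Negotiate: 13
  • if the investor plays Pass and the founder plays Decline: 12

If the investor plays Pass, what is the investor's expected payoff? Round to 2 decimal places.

Take the expectation over the founder's project quality, weighting each type's action by its prior probability.
E[Pass] = 0.3·0 + 0.2·12 + 0.5·13 = 0 + 2.4 + 6.5 = 8.9

8.90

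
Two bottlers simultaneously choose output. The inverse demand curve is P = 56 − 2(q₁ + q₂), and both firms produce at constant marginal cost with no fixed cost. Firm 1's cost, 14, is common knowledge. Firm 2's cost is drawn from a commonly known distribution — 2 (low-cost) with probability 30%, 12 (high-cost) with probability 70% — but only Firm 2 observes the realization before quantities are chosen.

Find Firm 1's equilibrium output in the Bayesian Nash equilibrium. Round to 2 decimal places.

Firm 2 with cost c maximizes (56 − 2(q₁+q₂) − c)·q₂, giving q₂(c) = (56 − c − 2q₁)/4.
E[c₂] = 0.3·2 + 0.7·12 = 9
Firm 1's FOC against E[q₂] yields q₁ = (56 − 2·14 + E[c₂])/6 = (56 − 28 + 9)/6 = 6.16667.

6.17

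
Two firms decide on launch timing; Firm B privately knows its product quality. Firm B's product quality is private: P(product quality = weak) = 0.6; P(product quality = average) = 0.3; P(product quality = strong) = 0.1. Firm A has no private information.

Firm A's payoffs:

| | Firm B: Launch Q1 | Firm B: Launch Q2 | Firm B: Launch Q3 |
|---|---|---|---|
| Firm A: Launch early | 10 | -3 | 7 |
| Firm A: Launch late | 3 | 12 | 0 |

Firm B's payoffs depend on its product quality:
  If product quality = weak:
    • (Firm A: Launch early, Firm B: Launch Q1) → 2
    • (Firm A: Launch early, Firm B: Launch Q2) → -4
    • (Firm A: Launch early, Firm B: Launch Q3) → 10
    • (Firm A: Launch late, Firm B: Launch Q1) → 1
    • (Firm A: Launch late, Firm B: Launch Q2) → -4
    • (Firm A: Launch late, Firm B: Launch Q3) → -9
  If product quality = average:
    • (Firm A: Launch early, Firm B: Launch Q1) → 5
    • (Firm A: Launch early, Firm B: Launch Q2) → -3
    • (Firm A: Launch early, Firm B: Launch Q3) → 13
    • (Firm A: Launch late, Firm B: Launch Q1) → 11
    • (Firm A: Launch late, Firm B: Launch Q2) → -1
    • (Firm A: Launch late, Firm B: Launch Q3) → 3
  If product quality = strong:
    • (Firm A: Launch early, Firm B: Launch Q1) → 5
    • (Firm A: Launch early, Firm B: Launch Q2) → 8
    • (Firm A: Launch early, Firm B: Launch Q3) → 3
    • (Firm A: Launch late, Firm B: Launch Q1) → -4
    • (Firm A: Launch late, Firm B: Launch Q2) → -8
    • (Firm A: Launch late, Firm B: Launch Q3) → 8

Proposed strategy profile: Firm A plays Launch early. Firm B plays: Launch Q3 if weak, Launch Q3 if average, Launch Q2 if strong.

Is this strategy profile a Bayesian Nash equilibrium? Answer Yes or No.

Firm A plays Launch early: E[Launch early] = 0.6·(7) + 0.3·(7) + 0.1·(-3) = 6; E[Launch late] = 1.2. Best-responding. ✓
Firm B (product quality weak), facing Launch early: Launch Q1 gives 2, Launch Q2 gives -4, Launch Q3 gives 10. Proposed Launch Q3 is best. ✓
Firm B (product quality average), facing Launch early: Launch Q1 gives 5, Launch Q2 gives -3, Launch Q3 gives 13. Proposed Launch Q3 is best. ✓
Firm B (product quality strong), facing Launch early: Launch Q1 gives 5, Launch Q2 gives 8, Launch Q3 gives 3. Proposed Launch Q2 is best. ✓

Yes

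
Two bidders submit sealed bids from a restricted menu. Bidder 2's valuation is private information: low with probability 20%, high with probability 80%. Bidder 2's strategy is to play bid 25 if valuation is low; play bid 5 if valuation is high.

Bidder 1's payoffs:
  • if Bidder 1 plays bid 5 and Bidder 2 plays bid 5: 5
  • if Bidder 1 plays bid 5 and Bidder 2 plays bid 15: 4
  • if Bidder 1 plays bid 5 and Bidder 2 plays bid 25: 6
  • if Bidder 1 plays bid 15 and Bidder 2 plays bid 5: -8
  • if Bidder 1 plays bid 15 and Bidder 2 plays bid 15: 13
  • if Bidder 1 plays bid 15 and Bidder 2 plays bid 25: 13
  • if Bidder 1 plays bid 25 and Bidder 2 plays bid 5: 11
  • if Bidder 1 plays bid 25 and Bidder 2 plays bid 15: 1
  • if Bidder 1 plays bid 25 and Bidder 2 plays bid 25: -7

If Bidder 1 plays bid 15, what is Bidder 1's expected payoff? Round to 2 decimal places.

-3.80

Take the expectation over Bidder 2's valuation, weighting each type's action by its prior probability.
E[bid 15] = 0.2·13 + 0.8·(-8) = 2.6 + (-6.4) = -3.8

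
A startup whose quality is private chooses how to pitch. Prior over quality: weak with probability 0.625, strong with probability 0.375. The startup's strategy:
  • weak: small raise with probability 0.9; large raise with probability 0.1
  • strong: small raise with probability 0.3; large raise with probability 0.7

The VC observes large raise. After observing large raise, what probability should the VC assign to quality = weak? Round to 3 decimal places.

Apply Bayes' rule using the sender's strategy as the likelihood.
P(large raise) = 0.625·0.1 + 0.375·0.7 = 0.325
P(weak | large raise) = (0.625·0.1) / 0.325 = 0.0625 / 0.325 = 0.192308

0.192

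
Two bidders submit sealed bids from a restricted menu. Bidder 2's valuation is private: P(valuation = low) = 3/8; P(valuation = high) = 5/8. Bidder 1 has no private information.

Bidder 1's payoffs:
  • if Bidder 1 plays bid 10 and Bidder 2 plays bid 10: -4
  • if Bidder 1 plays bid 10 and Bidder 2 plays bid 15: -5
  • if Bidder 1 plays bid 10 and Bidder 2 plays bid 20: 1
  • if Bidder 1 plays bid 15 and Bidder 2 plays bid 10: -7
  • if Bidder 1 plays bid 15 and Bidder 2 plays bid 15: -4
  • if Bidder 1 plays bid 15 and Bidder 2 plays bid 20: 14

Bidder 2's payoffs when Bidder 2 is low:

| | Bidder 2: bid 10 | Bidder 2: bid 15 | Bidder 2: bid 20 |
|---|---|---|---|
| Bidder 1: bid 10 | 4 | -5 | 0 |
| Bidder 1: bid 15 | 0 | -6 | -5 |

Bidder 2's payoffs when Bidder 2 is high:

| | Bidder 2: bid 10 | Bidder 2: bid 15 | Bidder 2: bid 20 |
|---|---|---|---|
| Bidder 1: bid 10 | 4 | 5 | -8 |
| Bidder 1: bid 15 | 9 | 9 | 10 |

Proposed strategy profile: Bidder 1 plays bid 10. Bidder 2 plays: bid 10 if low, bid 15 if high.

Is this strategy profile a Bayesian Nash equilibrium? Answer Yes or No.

Yes

A profile is a BNE iff every type of every player is best-responding given beliefs about the other side.
Bidder 1 plays bid 10: E[bid 10] = 3/8·(-4) + 5/8·(-5) = -37/8; E[bid 15] = -41/8. Best-responding. ✓
Bidder 2 (valuation low), facing bid 10: bid 10 gives 4, bid 15 gives -5, bid 20 gives 0. Proposed bid 10 is best. ✓
Bidder 2 (valuation high), facing bid 10: bid 10 gives 4, bid 15 gives 5, bid 20 gives -8. Proposed bid 15 is best. ✓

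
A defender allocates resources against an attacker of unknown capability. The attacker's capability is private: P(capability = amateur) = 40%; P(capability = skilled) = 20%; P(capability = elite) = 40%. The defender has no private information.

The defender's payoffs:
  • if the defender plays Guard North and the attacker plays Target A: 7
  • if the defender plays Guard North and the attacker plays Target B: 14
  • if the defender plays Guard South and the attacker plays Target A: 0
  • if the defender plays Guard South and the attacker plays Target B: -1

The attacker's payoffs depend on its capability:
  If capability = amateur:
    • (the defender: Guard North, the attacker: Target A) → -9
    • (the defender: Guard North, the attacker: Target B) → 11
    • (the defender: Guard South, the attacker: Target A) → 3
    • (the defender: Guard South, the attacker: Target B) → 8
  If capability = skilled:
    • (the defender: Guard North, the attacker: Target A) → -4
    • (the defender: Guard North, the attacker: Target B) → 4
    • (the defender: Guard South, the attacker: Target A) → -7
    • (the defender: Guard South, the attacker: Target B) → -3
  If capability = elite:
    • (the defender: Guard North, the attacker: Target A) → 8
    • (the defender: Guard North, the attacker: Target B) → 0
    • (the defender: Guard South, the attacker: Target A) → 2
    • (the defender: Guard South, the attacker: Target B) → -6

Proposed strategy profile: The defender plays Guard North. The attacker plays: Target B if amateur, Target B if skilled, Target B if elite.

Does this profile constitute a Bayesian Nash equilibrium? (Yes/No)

No

A profile is a BNE iff every type of every player is best-responding given beliefs about the other side.
The defender plays Guard North: E[Guard North] = 0.4·(14) + 0.2·(14) + 0.4·(14) = 14; E[Guard South] = -1. Best-responding. ✓
The attacker (capability amateur), facing Guard North: Target A gives -9, Target B gives 11. Proposed Target B is best. ✓
The attacker (capability skilled), facing Guard North: Target A gives -4, Target B gives 4. Proposed Target B is best. ✓
The attacker (capability elite), facing Guard North: Target A gives 8, Target B gives 0. Proposed Target B is not best — profitable deviation exists. ✗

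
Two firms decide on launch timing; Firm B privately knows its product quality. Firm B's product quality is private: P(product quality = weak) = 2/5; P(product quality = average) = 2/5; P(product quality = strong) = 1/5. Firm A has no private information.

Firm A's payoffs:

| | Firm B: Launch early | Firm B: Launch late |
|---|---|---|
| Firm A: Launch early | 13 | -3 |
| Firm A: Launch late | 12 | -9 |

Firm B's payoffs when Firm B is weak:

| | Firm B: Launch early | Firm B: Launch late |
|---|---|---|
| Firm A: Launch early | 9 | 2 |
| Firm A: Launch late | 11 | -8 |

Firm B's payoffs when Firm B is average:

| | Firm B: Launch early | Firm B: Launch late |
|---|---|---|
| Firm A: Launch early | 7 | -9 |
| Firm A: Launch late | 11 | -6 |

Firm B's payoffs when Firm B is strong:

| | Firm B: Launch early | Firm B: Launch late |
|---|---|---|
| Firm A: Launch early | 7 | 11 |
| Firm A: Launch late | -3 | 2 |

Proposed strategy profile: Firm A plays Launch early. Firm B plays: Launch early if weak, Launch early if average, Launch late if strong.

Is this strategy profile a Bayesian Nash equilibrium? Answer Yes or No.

Yes

Firm A plays Launch early: E[Launch early] = 2/5·(13) + 2/5·(13) + 1/5·(-3) = 49/5; E[Launch late] = 39/5. Best-responding. ✓
Firm B (product quality weak), facing Launch early: Launch early gives 9, Launch late gives 2. Proposed Launch early is best. ✓
Firm B (product quality average), facing Launch early: Launch early gives 7, Launch late gives -9. Proposed Launch early is best. ✓
Firm B (product quality strong), facing Launch early: Launch early gives 7, Launch late gives 11. Proposed Launch late is best. ✓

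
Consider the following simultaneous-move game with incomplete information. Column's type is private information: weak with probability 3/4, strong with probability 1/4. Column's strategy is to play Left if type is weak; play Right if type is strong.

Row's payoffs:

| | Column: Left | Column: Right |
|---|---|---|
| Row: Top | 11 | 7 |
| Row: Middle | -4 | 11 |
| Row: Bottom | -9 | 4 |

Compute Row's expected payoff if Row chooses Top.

10

E[Top] = 3/4·11 + 1/4·7 = 33/4 + 7/4 = 10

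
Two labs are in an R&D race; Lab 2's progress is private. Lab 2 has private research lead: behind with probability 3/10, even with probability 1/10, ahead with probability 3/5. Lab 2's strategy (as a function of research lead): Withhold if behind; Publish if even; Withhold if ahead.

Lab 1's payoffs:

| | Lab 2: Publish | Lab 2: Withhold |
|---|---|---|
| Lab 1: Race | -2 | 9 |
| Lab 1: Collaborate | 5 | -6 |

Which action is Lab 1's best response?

Race

E[Race] = 3/10·(9) + 1/10·(-2) + 3/5·(9) = 79/10
E[Collaborate] = 3/10·(-6) + 1/10·(5) + 3/5·(-6) = -49/10
Best response: Race (79/10 is the largest).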